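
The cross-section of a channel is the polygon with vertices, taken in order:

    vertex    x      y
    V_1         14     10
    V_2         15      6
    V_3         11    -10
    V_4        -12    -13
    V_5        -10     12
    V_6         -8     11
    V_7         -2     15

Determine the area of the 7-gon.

Cross-terms: -66, -216, -263, -274, -14, -98, -230  ⇒  Σ = -1161
Area = |Σ|/2 = 580.5.

580.5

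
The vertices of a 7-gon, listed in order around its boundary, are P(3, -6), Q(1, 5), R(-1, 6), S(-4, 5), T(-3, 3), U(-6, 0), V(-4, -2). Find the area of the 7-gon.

57

Apply the shoelace formula: 2A = Σ (x_i·y_{i+1} − x_{i+1}·y_i), indices taken mod 7.
Cross-terms: 21, 11, 19, 3, 18, 12, 30  ⇒  Σ = 114
Area = |Σ|/2 = 57.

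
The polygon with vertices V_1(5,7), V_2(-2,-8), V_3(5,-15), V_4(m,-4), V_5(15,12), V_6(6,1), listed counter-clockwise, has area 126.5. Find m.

7

Write out the shoelace sum; only the two edges meeting at V_4 involve m:
2·Area = [(5·(-4) − m·(-15)) + (m·12 − 15·(-4))] + 24
       = 27·m + 64 = 253
⇒ m = 7.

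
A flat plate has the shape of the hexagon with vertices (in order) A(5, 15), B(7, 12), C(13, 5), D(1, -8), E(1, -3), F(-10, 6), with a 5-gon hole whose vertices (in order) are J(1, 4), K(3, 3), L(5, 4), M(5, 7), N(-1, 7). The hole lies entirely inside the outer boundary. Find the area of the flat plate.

220

Outer boundary:
Apply Gauss's area formula: 2A = Σ (x_i·y_{i+1} − x_{i+1}·y_i), indices taken mod 6.
A→B: (5)(12) − (7)(15) = -45
B→C: (7)(5) − (13)(12) = -121
C→D: (13)(-8) − (1)(5) = -109
D→E: (1)(-3) − (1)(-8) = 5
E→F: (1)(6) − (-10)(-3) = -24
F→A: (-10)(15) − (5)(6) = -180
Σ = -474
Area = |Σ|/2 = 237.
Hole:
Cross-terms: -9, -3, 15, 42, -11  ⇒  Σ = 34
Area = |Σ|/2 = 17.
Net area = 237 − 17 = 220.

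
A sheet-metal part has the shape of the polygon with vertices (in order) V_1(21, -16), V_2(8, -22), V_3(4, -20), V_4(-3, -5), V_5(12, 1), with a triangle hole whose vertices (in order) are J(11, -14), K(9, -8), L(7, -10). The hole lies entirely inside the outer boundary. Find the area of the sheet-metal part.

Outer boundary:
V_1→V_2: (21)(-22) − (8)(-16) = -334
V_2→V_3: (8)(-20) − (4)(-22) = -72
V_3→V_4: (4)(-5) − (-3)(-20) = -80
V_4→V_5: (-3)(1) − (12)(-5) = 57
V_5→V_1: (12)(-16) − (21)(1) = -213
Σ = -642
Area = |Σ|/2 = 321.
Hole:
Apply Gauss's area formula: 2A = Σ (x_i·y_{i+1} − x_{i+1}·y_i), indices taken mod 3.
Cross-terms: 38, -34, 12  ⇒  Σ = 16
Area = |Σ|/2 = 8.
Net area = 321 − 8 = 313.

313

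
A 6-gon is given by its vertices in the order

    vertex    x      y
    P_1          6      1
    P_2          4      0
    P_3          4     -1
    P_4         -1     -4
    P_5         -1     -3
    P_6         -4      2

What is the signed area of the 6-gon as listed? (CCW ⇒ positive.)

-28

Cross-terms: -4, -4, -17, -1, -14, -16  ⇒  Σ = -56
Signed area = Σ/2 = -28 (negative ⇒ clockwise traversal).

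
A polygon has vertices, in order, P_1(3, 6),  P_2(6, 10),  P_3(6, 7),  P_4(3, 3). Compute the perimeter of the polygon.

|P_1P_2| = √((3)² + (4)²) = √25 = 5
|P_2P_3| = √((0)² + (-3)²) = √9 = 3
|P_3P_4| = √((-3)² + (-4)²) = √25 = 5
|P_4P_1| = √((0)² + (3)²) = √9 = 3
Perimeter = 5 + 3 + 5 + 3 = 16.

16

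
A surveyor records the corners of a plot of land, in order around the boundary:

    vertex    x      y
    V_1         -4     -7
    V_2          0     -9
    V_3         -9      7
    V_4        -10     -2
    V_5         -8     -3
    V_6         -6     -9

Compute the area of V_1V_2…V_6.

58.5

Cross-terms: 36, -81, 88, 14, 54, 6  ⇒  Σ = 117
Area = |Σ|/2 = 58.5.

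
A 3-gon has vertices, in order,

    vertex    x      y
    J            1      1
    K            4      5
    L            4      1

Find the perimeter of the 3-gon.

|JK| = √((3)² + (4)²) = √25 = 5
|KL| = √((0)² + (-4)²) = √16 = 4
|LJ| = √((-3)² + (0)²) = √9 = 3
Perimeter = 5 + 4 + 3 = 12.

12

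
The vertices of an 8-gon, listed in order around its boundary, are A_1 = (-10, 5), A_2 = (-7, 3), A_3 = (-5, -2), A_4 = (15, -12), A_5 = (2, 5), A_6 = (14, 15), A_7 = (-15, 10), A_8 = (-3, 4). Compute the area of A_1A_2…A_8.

271.5

Cross-terms: 5, 29, 90, 99, -40, 365, -30, 25  ⇒  Σ = 543
Area = |Σ|/2 = 271.5.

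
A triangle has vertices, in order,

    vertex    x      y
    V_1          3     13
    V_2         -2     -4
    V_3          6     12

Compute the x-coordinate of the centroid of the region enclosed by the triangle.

7/3

Apply Gauss's area formula. First the cross-terms c_i = x_i·y_{i+1} − x_{i+1}·y_i:
  14, 0, 42  ⇒  2A = 56, A = 28.
Then Σ (x_i + x_{i+1})·c_i = 392, so x̄ = 392 / (6·28) = 7/3.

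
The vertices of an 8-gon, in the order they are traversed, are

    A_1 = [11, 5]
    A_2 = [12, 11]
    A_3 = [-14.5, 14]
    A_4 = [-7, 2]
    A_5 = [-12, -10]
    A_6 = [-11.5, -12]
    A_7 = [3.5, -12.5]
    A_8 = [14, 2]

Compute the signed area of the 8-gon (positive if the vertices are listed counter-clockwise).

498.125

Apply Gauss's area formula: 2A = Σ (x_i·y_{i+1} − x_{i+1}·y_i), indices taken mod 8.
Σ = (61) + (327.5) + (69) + (94) + (29) + (185.75) + (182) + (48) = 996.25
Signed area = Σ/2 = 498.125 (positive ⇒ counter-clockwise traversal).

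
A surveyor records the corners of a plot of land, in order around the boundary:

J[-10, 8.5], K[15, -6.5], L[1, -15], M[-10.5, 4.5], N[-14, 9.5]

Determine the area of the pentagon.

Apply the shoelace formula: 2A = Σ (x_i·y_{i+1} − x_{i+1}·y_i), indices taken mod 5.
Cross-terms: -62.5, -218.5, -153, -36.75, -24  ⇒  Σ = -494.75
Area = |Σ|/2 = 247.375.

247.375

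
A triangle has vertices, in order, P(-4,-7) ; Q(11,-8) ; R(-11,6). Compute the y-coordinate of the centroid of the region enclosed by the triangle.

-3

Apply Gauss's area formula. First the cross-terms c_i = x_i·y_{i+1} − x_{i+1}·y_i:
  109, -22, 101  ⇒  2A = 188, A = 94.
Then Σ (y_i + y_{i+1})·c_i = -1692, so ȳ = -1692 / (6·94) = -3.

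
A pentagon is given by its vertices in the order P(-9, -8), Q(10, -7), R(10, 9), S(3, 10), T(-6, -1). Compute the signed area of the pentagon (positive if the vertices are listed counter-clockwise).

236

Σ = (143) + (160) + (73) + (57) + (39) = 472
Signed area = Σ/2 = 236 (positive ⇒ counter-clockwise traversal).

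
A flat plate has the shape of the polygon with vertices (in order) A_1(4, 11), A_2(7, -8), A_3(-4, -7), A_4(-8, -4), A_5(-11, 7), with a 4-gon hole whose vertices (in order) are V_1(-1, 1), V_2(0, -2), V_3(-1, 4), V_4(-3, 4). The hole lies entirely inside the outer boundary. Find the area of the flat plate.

235

Outer boundary:
Apply the shoelace formula: 2A = Σ (x_i·y_{i+1} − x_{i+1}·y_i), indices taken mod 5.
Cross-terms: -109, -81, -40, -100, -149  ⇒  Σ = -479
Area = |Σ|/2 = 239.5.
Hole:
V_1→V_2: (-1)(-2) − (0)(1) = 2
V_2→V_3: (0)(4) − (-1)(-2) = -2
V_3→V_4: (-1)(4) − (-3)(4) = 8
V_4→V_1: (-3)(1) − (-1)(4) = 1
Σ = 9
Area = |Σ|/2 = 4.5.
Net area = 239.5 − 4.5 = 235.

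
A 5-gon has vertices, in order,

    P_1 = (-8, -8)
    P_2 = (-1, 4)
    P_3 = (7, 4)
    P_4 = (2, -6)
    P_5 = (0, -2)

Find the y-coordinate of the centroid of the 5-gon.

-98/213

Apply the surveyor's formula. First the cross-terms c_i = x_i·y_{i+1} − x_{i+1}·y_i:
  -40, -32, -50, -4, -16  ⇒  2A = -142, A = -71.
Then Σ (y_i + y_{i+1})·c_i = 196, so ȳ = 196 / (6·(-71)) = -98/213.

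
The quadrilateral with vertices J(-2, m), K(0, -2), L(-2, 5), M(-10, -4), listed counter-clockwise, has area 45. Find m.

Write out the shoelace sum; only the two edges meeting at J involve m:
2·Area = [((-10)·m − (-2)·(-4)) + ((-2)·(-2) − 0·m)] + 54
       = -10·m + 50 = 90
⇒ m = -4.

-4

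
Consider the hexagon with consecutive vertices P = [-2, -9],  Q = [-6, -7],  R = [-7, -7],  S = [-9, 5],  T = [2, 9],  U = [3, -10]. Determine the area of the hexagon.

165

P→Q: (-2)(-7) − (-6)(-9) = -40
Q→R: (-6)(-7) − (-7)(-7) = -7
R→S: (-7)(5) − (-9)(-7) = -98
S→T: (-9)(9) − (2)(5) = -91
T→U: (2)(-10) − (3)(9) = -47
U→P: (3)(-9) − (-2)(-10) = -47
Σ = -330
Area = |Σ|/2 = 165.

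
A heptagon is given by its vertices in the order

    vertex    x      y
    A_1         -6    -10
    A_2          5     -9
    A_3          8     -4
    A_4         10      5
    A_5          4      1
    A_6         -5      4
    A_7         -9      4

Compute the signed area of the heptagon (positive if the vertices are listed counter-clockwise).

188.5

Σ = (104) + (52) + (80) + (-10) + (21) + (16) + (114) = 377
Signed area = Σ/2 = 188.5 (positive ⇒ counter-clockwise traversal).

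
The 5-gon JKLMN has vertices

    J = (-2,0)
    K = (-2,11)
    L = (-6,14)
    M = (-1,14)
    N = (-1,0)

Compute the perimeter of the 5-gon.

|JK| = √((0)² + (11)²) = √121 = 11
|KL| = √((-4)² + (3)²) = √25 = 5
|LM| = √((5)² + (0)²) = √25 = 5
|MN| = √((0)² + (-14)²) = √196 = 14
|NJ| = √((-1)² + (0)²) = √1 = 1
Perimeter = 11 + 5 + 5 + 14 + 1 = 36.

36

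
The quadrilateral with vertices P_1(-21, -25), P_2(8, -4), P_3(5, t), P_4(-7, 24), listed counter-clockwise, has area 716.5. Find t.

22

The doubled signed area Σ (x_i y_{i+1} − x_{i+1} y_i) is linear in t.
With t=0 it equals 1103; the coefficient of t is 15 (from the two edges through P_3).
So 15·t + 1103 = 2·716.5 = 1433 ⇒ t = 22.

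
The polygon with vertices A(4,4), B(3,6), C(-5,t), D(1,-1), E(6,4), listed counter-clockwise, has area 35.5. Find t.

The doubled signed area Σ (x_i y_{i+1} − x_{i+1} y_i) is linear in t.
With t=0 it equals 65; the coefficient of t is 2 (from the two edges through C).
So 2·t + 65 = 2·35.5 = 71 ⇒ t = 3.

3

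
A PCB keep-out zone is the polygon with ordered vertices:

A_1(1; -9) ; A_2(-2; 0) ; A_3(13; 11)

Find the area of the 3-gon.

Apply Gauss's area formula: 2A = Σ (x_i·y_{i+1} − x_{i+1}·y_i), indices taken mod 3.
A_1→A_2: (1)(0) − (-2)(-9) = -18
A_2→A_3: (-2)(11) − (13)(0) = -22
A_3→A_1: (13)(-9) − (1)(11) = -128
Σ = -168
Area = |Σ|/2 = 84.

84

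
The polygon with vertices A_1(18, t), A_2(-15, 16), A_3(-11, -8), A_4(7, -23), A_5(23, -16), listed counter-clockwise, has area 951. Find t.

Write out the shoelace sum; only the two edges meeting at A_1 involve t:
2·Area = [(23·t − 18·(-16)) + (18·16 − (-15)·t)] + 1022
       = 38·t + 1598 = 1902
⇒ t = 8.

8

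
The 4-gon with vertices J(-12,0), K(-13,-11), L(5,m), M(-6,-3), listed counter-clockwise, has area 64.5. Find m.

1

The doubled signed area Σ (x_i y_{i+1} − x_{i+1} y_i) is linear in m.
With m=0 it equals 136; the coefficient of m is -7 (from the two edges through L).
So -7·m + 136 = 2·64.5 = 129 ⇒ m = 1.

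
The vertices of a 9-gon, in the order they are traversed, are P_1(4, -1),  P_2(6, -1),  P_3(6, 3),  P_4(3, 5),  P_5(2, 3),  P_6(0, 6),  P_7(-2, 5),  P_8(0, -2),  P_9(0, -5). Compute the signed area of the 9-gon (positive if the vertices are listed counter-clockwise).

Apply the shoelace formula: 2A = Σ (x_i·y_{i+1} − x_{i+1}·y_i), indices taken mod 9.
Σ = (2) + (24) + (21) + (-1) + (12) + (12) + (4) + (0) + (20) = 94
Signed area = Σ/2 = 47 (positive ⇒ counter-clockwise traversal).

47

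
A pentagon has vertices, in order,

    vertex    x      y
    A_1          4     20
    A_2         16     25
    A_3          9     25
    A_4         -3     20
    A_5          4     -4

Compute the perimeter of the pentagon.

|A_1A_2| = √((12)² + (5)²) = √169 = 13
|A_2A_3| = √((-7)² + (0)²) = √49 = 7
|A_3A_4| = √((-12)² + (-5)²) = √169 = 13
|A_4A_5| = √((7)² + (-24)²) = √625 = 25
|A_5A_1| = √((0)² + (24)²) = √576 = 24
Perimeter = 13 + 7 + 13 + 25 + 24 = 82.

82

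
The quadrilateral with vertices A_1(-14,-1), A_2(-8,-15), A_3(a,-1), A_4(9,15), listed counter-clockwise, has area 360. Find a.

The doubled signed area Σ (x_i y_{i+1} − x_{i+1} y_i) is linear in a.
With a=0 it equals 420; the coefficient of a is 30 (from the two edges through A_3).
So 30·a + 420 = 2·360 = 720 ⇒ a = 10.

10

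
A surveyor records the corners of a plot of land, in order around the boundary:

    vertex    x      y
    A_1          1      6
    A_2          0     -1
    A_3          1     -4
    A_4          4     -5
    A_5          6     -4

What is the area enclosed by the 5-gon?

Apply Gauss's area formula: 2A = Σ (x_i·y_{i+1} − x_{i+1}·y_i), indices taken mod 5.
Σ = (-1) + (1) + (11) + (14) + (40) = 65
Area = |Σ|/2 = 32.5.

32.5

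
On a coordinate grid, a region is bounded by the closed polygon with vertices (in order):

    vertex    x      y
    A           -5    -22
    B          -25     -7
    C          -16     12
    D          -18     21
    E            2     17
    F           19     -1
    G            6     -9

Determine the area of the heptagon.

1031

Apply the surveyor's formula: 2A = Σ (x_i·y_{i+1} − x_{i+1}·y_i), indices taken mod 7.
A→B: (-5)(-7) − (-25)(-22) = -515
B→C: (-25)(12) − (-16)(-7) = -412
C→D: (-16)(21) − (-18)(12) = -120
D→E: (-18)(17) − (2)(21) = -348
E→F: (2)(-1) − (19)(17) = -325
F→G: (19)(-9) − (6)(-1) = -165
G→A: (6)(-22) − (-5)(-9) = -177
Σ = -2062
Area = |Σ|/2 = 1031.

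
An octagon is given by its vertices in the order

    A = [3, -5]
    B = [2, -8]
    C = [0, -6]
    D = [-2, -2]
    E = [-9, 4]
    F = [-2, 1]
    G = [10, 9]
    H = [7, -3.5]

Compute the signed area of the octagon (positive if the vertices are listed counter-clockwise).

-107.75

Apply the shoelace (surveyor's) formula: 2A = Σ (x_i·y_{i+1} − x_{i+1}·y_i), indices taken mod 8.
Σ = (-14) + (-12) + (-12) + (-26) + (-1) + (-28) + (-98) + (-24.5) = -215.5
Signed area = Σ/2 = -107.75 (negative ⇒ clockwise traversal).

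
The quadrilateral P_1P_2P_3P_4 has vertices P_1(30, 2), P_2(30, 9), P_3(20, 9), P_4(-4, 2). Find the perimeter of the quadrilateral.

|P_1P_2| = √((0)² + (7)²) = √49 = 7
|P_2P_3| = √((-10)² + (0)²) = √100 = 10
|P_3P_4| = √((-24)² + (-7)²) = √625 = 25
|P_4P_1| = √((34)² + (0)²) = √1156 = 34
Perimeter = 7 + 10 + 25 + 34 = 76.

76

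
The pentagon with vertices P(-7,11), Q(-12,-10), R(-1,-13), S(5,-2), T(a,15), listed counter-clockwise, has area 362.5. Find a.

Write out the shoelace sum; only the two edges meeting at T involve a:
2·Area = [(5·15 − a·(-2)) + (a·11 − (-7)·15)] + 415
       = 13·a + 595 = 725
⇒ a = 10.

10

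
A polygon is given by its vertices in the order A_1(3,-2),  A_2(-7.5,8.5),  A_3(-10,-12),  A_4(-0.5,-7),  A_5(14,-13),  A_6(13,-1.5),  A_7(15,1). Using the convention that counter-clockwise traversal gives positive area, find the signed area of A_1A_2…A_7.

Cross-terms: 10.5, 175, 64, 104.5, 148, 35.5, -33  ⇒  Σ = 504.5
Signed area = Σ/2 = 252.25 (positive ⇒ counter-clockwise traversal).

252.25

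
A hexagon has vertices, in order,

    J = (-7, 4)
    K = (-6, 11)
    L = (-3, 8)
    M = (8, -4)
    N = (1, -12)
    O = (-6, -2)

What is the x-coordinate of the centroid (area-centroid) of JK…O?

Apply the shoelace (surveyor's) formula. First the cross-terms c_i = x_i·y_{i+1} − x_{i+1}·y_i:
  -53, -15, -52, -92, -74, -38  ⇒  2A = -324, A = -162.
Then Σ (x_i + x_{i+1})·c_i = 600, so x̄ = 600 / (6·(-162)) = -50/81.

-50/81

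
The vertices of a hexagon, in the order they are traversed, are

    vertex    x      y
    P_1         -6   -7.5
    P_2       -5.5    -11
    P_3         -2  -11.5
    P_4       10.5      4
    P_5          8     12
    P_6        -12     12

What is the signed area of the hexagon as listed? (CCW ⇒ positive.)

P_1→P_2: (-6)(-11) − (-5.5)(-7.5) = 24.75
P_2→P_3: (-5.5)(-11.5) − (-2)(-11) = 41.25
P_3→P_4: (-2)(4) − (10.5)(-11.5) = 112.75
P_4→P_5: (10.5)(12) − (8)(4) = 94
P_5→P_6: (8)(12) − (-12)(12) = 240
P_6→P_1: (-12)(-7.5) − (-6)(12) = 162
Σ = 674.75
Signed area = Σ/2 = 337.375 (positive ⇒ counter-clockwise traversal).

337.375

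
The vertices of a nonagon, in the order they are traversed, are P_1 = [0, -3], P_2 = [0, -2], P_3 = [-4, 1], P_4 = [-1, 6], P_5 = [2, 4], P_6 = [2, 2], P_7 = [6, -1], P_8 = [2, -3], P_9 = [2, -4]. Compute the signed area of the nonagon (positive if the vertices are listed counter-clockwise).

-44.5

Apply the shoelace (surveyor's) formula: 2A = Σ (x_i·y_{i+1} − x_{i+1}·y_i), indices taken mod 9.
P_1→P_2: (0)(-2) − (0)(-3) = 0
P_2→P_3: (0)(1) − (-4)(-2) = -8
P_3→P_4: (-4)(6) − (-1)(1) = -23
P_4→P_5: (-1)(4) − (2)(6) = -16
P_5→P_6: (2)(2) − (2)(4) = -4
P_6→P_7: (2)(-1) − (6)(2) = -14
P_7→P_8: (6)(-3) − (2)(-1) = -16
P_8→P_9: (2)(-4) − (2)(-3) = -2
P_9→P_1: (2)(-3) − (0)(-4) = -6
Σ = -89
Signed area = Σ/2 = -44.5 (negative ⇒ clockwise traversal).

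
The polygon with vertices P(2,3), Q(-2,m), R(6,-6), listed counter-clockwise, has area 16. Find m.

Write out the shoelace sum; only the two edges meeting at Q involve m:
2·Area = [(2·m − (-2)·3) + ((-2)·(-6) − 6·m)] + 30
       = -4·m + 48 = 32
⇒ m = 4.

4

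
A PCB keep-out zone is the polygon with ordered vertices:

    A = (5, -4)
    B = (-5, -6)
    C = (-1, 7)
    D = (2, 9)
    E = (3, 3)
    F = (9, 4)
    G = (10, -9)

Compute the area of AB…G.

133

Σ = (-50) + (-41) + (-23) + (-21) + (-15) + (-121) + (5) = -266
Area = |Σ|/2 = 133.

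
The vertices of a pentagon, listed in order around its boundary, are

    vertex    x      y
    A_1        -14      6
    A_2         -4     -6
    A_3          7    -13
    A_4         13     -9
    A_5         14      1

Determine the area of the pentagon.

Σ = (108) + (94) + (106) + (139) + (98) = 545
Area = |Σ|/2 = 272.5.

272.5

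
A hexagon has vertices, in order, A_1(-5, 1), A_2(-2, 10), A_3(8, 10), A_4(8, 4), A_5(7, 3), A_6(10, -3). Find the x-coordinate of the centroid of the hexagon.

31/12

Apply the surveyor's formula. First the cross-terms c_i = x_i·y_{i+1} − x_{i+1}·y_i:
  -48, -100, -48, -4, -51, -5  ⇒  2A = -256, A = -128.
Then Σ (x_i + x_{i+1})·c_i = -1984, so x̄ = -1984 / (6·(-128)) = 31/12.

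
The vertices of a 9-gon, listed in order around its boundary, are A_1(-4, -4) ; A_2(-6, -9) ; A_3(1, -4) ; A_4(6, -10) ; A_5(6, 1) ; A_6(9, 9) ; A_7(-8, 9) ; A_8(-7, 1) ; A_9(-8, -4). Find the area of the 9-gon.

Apply the surveyor's formula: 2A = Σ (x_i·y_{i+1} − x_{i+1}·y_i), indices taken mod 9.
Σ = (12) + (33) + (14) + (66) + (45) + (153) + (55) + (36) + (16) = 430
Area = |Σ|/2 = 215.

215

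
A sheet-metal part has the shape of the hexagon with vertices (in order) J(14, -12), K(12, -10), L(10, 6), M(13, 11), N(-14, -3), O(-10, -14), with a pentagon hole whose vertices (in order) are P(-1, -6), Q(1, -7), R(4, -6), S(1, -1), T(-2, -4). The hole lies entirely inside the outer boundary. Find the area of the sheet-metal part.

Outer boundary:
Σ = (4) + (172) + (32) + (115) + (166) + (316) = 805
Area = |Σ|/2 = 402.5.
Hole:
Apply the shoelace (surveyor's) formula: 2A = Σ (x_i·y_{i+1} − x_{i+1}·y_i), indices taken mod 5.
P→Q: (-1)(-7) − (1)(-6) = 13
Q→R: (1)(-6) − (4)(-7) = 22
R→S: (4)(-1) − (1)(-6) = 2
S→T: (1)(-4) − (-2)(-1) = -6
T→P: (-2)(-6) − (-1)(-4) = 8
Σ = 39
Area = |Σ|/2 = 19.5.
Net area = 402.5 − 19.5 = 383.

383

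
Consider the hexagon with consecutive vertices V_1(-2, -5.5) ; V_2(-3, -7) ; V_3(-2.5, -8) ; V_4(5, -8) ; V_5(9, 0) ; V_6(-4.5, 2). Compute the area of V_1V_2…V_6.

Apply the surveyor's formula: 2A = Σ (x_i·y_{i+1} − x_{i+1}·y_i), indices taken mod 6.
Cross-terms: -2.5, 6.5, 60, 72, 18, 28.75  ⇒  Σ = 182.75
Area = |Σ|/2 = 91.375.

91.375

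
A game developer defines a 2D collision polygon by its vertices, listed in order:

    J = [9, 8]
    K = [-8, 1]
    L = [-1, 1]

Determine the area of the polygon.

24.5

Apply the shoelace formula: 2A = Σ (x_i·y_{i+1} − x_{i+1}·y_i), indices taken mod 3.
Σ = (73) + (-7) + (-17) = 49
Area = |Σ|/2 = 24.5.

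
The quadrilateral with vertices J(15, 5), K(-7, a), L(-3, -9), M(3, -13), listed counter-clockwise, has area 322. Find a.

15

Write out the shoelace sum; only the two edges meeting at K involve a:
2·Area = [(15·a − (-7)·5) + ((-7)·(-9) − (-3)·a)] + 276
       = 18·a + 374 = 644
⇒ a = 15.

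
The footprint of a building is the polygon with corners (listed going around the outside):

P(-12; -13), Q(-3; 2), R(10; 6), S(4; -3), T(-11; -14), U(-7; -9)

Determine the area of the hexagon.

130

P→Q: (-12)(2) − (-3)(-13) = -63
Q→R: (-3)(6) − (10)(2) = -38
R→S: (10)(-3) − (4)(6) = -54
S→T: (4)(-14) − (-11)(-3) = -89
T→U: (-11)(-9) − (-7)(-14) = 1
U→P: (-7)(-13) − (-12)(-9) = -17
Σ = -260
Area = |Σ|/2 = 130.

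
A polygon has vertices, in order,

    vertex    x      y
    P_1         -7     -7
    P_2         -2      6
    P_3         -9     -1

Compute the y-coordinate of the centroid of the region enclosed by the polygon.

Apply the shoelace formula. First the cross-terms c_i = x_i·y_{i+1} − x_{i+1}·y_i:
  -56, 56, 56  ⇒  2A = 56, A = 28.
Then Σ (y_i + y_{i+1})·c_i = -112, so ȳ = -112 / (6·28) = -2/3.

-2/3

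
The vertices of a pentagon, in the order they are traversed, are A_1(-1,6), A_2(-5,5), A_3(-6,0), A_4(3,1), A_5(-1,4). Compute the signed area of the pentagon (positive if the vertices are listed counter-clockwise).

30

Σ = (25) + (30) + (-6) + (13) + (-2) = 60
Signed area = Σ/2 = 30 (positive ⇒ counter-clockwise traversal).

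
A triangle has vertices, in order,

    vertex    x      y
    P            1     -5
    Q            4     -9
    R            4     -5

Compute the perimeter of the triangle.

12

|PQ| = √((3)² + (-4)²) = √25 = 5
|QR| = √((0)² + (4)²) = √16 = 4
|RP| = √((-3)² + (0)²) = √9 = 3
Perimeter = 5 + 4 + 3 = 12.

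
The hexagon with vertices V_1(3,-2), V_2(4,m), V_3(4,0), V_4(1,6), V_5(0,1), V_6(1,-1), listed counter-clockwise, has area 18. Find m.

-3

Write out the shoelace sum; only the two edges meeting at V_2 involve m:
2·Area = [(3·m − 4·(-2)) + (4·0 − 4·m)] + 25
       = -1·m + 33 = 36
⇒ m = -3.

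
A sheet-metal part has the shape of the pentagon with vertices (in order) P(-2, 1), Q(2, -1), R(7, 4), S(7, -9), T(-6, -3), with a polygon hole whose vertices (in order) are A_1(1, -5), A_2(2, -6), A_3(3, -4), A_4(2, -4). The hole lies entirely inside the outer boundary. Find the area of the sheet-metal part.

79.5

Outer boundary:
Apply the surveyor's formula: 2A = Σ (x_i·y_{i+1} − x_{i+1}·y_i), indices taken mod 5.
Cross-terms: 0, 15, -91, -75, -12  ⇒  Σ = -163
Area = |Σ|/2 = 81.5.
Hole:
Σ = (4) + (10) + (-4) + (-6) = 4
Area = |Σ|/2 = 2.
Net area = 81.5 − 2 = 79.5.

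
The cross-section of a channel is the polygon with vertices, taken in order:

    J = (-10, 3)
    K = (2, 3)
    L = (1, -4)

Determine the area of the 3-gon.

42

Apply the shoelace formula: 2A = Σ (x_i·y_{i+1} − x_{i+1}·y_i), indices taken mod 3.
Σ = (-36) + (-11) + (-37) = -84
Area = |Σ|/2 = 42.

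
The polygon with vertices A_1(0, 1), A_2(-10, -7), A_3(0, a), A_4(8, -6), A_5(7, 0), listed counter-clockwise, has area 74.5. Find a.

-5

The doubled signed area Σ (x_i y_{i+1} − x_{i+1} y_i) is linear in a.
With a=0 it equals 59; the coefficient of a is -18 (from the two edges through A_3).
So -18·a + 59 = 2·74.5 = 149 ⇒ a = -5.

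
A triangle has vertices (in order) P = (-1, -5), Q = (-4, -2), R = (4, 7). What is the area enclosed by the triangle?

25.5

Cross-terms: -18, -20, -13  ⇒  Σ = -51
Area = |Σ|/2 = 25.5.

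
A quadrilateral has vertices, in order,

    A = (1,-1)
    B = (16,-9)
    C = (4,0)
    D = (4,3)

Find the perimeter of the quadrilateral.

|AB| = √((15)² + (-8)²) = √289 = 17
|BC| = √((-12)² + (9)²) = √225 = 15
|CD| = √((0)² + (3)²) = √9 = 3
|DA| = √((-3)² + (-4)²) = √25 = 5
Perimeter = 17 + 15 + 3 + 5 = 40.

40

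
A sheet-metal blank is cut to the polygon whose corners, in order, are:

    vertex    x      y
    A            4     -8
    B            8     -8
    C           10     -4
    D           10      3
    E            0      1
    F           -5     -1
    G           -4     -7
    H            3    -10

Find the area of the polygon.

136.5

A→B: (4)(-8) − (8)(-8) = 32
B→C: (8)(-4) − (10)(-8) = 48
C→D: (10)(3) − (10)(-4) = 70
D→E: (10)(1) − (0)(3) = 10
E→F: (0)(-1) − (-5)(1) = 5
F→G: (-5)(-7) − (-4)(-1) = 31
G→H: (-4)(-10) − (3)(-7) = 61
H→A: (3)(-8) − (4)(-10) = 16
Σ = 273
Area = |Σ|/2 = 136.5.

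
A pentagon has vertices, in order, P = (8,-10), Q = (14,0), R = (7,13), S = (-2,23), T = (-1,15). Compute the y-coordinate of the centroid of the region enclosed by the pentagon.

Apply the shoelace (surveyor's) formula. First the cross-terms c_i = x_i·y_{i+1} − x_{i+1}·y_i:
  140, 182, 187, -7, -110  ⇒  2A = 392, A = 196.
Then Σ (y_i + y_{i+1})·c_i = 6882, so ȳ = 6882 / (6·196) = 1147/196.

1147/196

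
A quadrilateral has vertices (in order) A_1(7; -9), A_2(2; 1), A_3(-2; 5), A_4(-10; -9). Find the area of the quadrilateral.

129

Σ = (25) + (12) + (68) + (153) = 258
Area = |Σ|/2 = 129.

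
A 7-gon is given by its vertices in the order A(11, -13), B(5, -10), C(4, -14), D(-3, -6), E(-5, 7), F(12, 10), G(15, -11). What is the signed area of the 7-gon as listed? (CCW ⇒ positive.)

Cross-terms: -45, -30, -66, -51, -134, -282, -74  ⇒  Σ = -682
Signed area = Σ/2 = -341 (negative ⇒ clockwise traversal).

-341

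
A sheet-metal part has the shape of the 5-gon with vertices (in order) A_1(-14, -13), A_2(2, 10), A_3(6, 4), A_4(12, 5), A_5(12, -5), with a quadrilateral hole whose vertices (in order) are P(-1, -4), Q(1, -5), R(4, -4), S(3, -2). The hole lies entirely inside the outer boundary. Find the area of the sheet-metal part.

Outer boundary:
Apply the shoelace formula: 2A = Σ (x_i·y_{i+1} − x_{i+1}·y_i), indices taken mod 5.
Cross-terms: -114, -52, -18, -120, -226  ⇒  Σ = -530
Area = |Σ|/2 = 265.
Hole:
Apply the surveyor's formula: 2A = Σ (x_i·y_{i+1} − x_{i+1}·y_i), indices taken mod 4.
Σ = (9) + (16) + (4) + (-14) = 15
Area = |Σ|/2 = 7.5.
Net area = 265 − 7.5 = 257.5.

257.5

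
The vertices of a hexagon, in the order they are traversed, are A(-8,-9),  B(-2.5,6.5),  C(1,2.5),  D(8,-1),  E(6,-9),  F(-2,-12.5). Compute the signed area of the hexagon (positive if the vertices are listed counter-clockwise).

Apply the shoelace formula: 2A = Σ (x_i·y_{i+1} − x_{i+1}·y_i), indices taken mod 6.
Cross-terms: -74.5, -12.75, -21, -66, -93, -82  ⇒  Σ = -349.25
Signed area = Σ/2 = -174.625 (negative ⇒ clockwise traversal).

-174.625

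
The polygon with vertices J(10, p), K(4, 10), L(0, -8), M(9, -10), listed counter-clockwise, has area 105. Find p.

-6

Write out the shoelace sum; only the two edges meeting at J involve p:
2·Area = [(9·p − 10·(-10)) + (10·10 − 4·p)] + 40
       = 5·p + 240 = 210
⇒ p = -6.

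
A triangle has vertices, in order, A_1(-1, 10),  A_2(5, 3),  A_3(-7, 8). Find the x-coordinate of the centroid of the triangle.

Apply the shoelace formula. First the cross-terms c_i = x_i·y_{i+1} − x_{i+1}·y_i:
  -53, 61, -62  ⇒  2A = -54, A = -27.
Then Σ (x_i + x_{i+1})·c_i = 162, so x̄ = 162 / (6·(-27)) = -1.

-1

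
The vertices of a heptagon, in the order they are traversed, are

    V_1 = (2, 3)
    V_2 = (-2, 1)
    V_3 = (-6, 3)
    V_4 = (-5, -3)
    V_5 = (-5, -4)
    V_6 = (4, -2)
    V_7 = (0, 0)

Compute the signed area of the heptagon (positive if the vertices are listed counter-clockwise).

36

Apply the shoelace (surveyor's) formula: 2A = Σ (x_i·y_{i+1} − x_{i+1}·y_i), indices taken mod 7.
Σ = (8) + (0) + (33) + (5) + (26) + (0) + (0) = 72
Signed area = Σ/2 = 36 (positive ⇒ counter-clockwise traversal).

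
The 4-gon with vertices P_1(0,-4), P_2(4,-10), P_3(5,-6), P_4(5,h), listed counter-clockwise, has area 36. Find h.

The doubled signed area Σ (x_i y_{i+1} − x_{i+1} y_i) is linear in h.
With h=0 it equals 52; the coefficient of h is 5 (from the two edges through P_4).
So 5·h + 52 = 2·36 = 72 ⇒ h = 4.

4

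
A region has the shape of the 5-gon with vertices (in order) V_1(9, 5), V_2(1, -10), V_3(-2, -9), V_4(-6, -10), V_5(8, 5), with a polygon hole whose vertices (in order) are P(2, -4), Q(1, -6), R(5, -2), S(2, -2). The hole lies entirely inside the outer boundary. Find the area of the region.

51.5

Outer boundary:
Σ = (-95) + (-29) + (-34) + (50) + (-5) = -113
Area = |Σ|/2 = 56.5.
Hole:
Apply the surveyor's formula: 2A = Σ (x_i·y_{i+1} − x_{i+1}·y_i), indices taken mod 4.
Σ = (-8) + (28) + (-6) + (-4) = 10
Area = |Σ|/2 = 5.
Net area = 56.5 − 5 = 51.5.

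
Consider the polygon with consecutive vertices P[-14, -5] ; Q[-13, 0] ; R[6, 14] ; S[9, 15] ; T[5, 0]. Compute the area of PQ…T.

P→Q: (-14)(0) − (-13)(-5) = -65
Q→R: (-13)(14) − (6)(0) = -182
R→S: (6)(15) − (9)(14) = -36
S→T: (9)(0) − (5)(15) = -75
T→P: (5)(-5) − (-14)(0) = -25
Σ = -383
Area = |Σ|/2 = 191.5.

191.5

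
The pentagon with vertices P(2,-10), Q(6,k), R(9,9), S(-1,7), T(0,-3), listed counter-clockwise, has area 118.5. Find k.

The doubled signed area Σ (x_i y_{i+1} − x_{i+1} y_i) is linear in k.
With k=0 it equals 195; the coefficient of k is -7 (from the two edges through Q).
So -7·k + 195 = 2·118.5 = 237 ⇒ k = -6.

-6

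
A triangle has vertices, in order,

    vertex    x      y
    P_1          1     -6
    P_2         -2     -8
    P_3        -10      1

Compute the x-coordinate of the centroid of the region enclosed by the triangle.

Apply the shoelace (surveyor's) formula. First the cross-terms c_i = x_i·y_{i+1} − x_{i+1}·y_i:
  -20, -82, 59  ⇒  2A = -43, A = -21.5.
Then Σ (x_i + x_{i+1})·c_i = 473, so x̄ = 473 / (6·(-21.5)) = -11/3.

-11/3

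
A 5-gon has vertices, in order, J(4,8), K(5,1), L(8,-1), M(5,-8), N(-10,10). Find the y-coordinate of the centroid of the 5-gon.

671/258

Apply the surveyor's formula. First the cross-terms c_i = x_i·y_{i+1} − x_{i+1}·y_i:
  -36, -13, -59, -30, -120  ⇒  2A = -258, A = -129.
Then Σ (y_i + y_{i+1})·c_i = -2013, so ȳ = -2013 / (6·(-129)) = 671/258.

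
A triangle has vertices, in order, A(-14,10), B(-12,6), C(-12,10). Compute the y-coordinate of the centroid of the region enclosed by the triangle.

26/3

Apply the shoelace formula. First the cross-terms c_i = x_i·y_{i+1} − x_{i+1}·y_i:
  36, -48, 20  ⇒  2A = 8, A = 4.
Then Σ (y_i + y_{i+1})·c_i = 208, so ȳ = 208 / (6·4) = 26/3.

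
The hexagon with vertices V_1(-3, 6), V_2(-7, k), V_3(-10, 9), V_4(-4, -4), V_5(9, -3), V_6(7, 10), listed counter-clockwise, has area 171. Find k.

8

The doubled signed area Σ (x_i y_{i+1} − x_{i+1} y_i) is linear in k.
With k=0 it equals 286; the coefficient of k is 7 (from the two edges through V_2).
So 7·k + 286 = 2·171 = 342 ⇒ k = 8.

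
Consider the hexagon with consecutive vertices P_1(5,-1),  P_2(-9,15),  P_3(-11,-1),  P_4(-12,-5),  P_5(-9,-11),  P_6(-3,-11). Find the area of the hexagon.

Apply the surveyor's formula: 2A = Σ (x_i·y_{i+1} − x_{i+1}·y_i), indices taken mod 6.
Cross-terms: 66, 174, 43, 87, 66, 58  ⇒  Σ = 494
Area = |Σ|/2 = 247.

247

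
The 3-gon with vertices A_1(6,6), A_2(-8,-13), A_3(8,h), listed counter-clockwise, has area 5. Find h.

8

The doubled signed area Σ (x_i y_{i+1} − x_{i+1} y_i) is linear in h.
With h=0 it equals 122; the coefficient of h is -14 (from the two edges through A_3).
So -14·h + 122 = 2·5 = 10 ⇒ h = 8.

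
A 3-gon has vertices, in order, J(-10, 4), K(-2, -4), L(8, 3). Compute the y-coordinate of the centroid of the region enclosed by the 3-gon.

Apply the shoelace formula. First the cross-terms c_i = x_i·y_{i+1} − x_{i+1}·y_i:
  48, 26, 62  ⇒  2A = 136, A = 68.
Then Σ (y_i + y_{i+1})·c_i = 408, so ȳ = 408 / (6·68) = 1.

1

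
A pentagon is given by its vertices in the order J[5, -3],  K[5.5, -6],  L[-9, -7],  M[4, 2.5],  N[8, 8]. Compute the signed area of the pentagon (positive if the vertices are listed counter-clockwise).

-76.25

Apply the surveyor's formula: 2A = Σ (x_i·y_{i+1} − x_{i+1}·y_i), indices taken mod 5.
Σ = (-13.5) + (-92.5) + (5.5) + (12) + (-64) = -152.5
Signed area = Σ/2 = -76.25 (negative ⇒ clockwise traversal).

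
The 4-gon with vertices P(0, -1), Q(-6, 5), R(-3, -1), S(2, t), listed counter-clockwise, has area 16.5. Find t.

-6

Write out the shoelace sum; only the two edges meeting at S involve t:
2·Area = [((-3)·t − 2·(-1)) + (2·(-1) − 0·t)] + 15
       = -3·t + 15 = 33
⇒ t = -6.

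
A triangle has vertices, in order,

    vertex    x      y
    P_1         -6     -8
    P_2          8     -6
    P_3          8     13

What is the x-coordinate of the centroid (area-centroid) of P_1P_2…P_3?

Apply the shoelace (surveyor's) formula. First the cross-terms c_i = x_i·y_{i+1} − x_{i+1}·y_i:
  100, 152, 14  ⇒  2A = 266, A = 133.
Then Σ (x_i + x_{i+1})·c_i = 2660, so x̄ = 2660 / (6·133) = 10/3.

10/3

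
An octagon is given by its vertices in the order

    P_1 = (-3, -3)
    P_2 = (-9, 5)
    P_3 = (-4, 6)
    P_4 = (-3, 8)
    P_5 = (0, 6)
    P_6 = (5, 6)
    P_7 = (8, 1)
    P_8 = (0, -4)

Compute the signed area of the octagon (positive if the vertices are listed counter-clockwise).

-112.5

Apply Gauss's area formula: 2A = Σ (x_i·y_{i+1} − x_{i+1}·y_i), indices taken mod 8.
Σ = (-42) + (-34) + (-14) + (-18) + (-30) + (-43) + (-32) + (-12) = -225
Signed area = Σ/2 = -112.5 (negative ⇒ clockwise traversal).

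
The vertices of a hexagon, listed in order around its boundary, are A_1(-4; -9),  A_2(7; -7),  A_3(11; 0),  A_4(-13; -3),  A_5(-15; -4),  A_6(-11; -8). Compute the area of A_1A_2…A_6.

Apply the shoelace (surveyor's) formula: 2A = Σ (x_i·y_{i+1} − x_{i+1}·y_i), indices taken mod 6.
A_1→A_2: (-4)(-7) − (7)(-9) = 91
A_2→A_3: (7)(0) − (11)(-7) = 77
A_3→A_4: (11)(-3) − (-13)(0) = -33
A_4→A_5: (-13)(-4) − (-15)(-3) = 7
A_5→A_6: (-15)(-8) − (-11)(-4) = 76
A_6→A_1: (-11)(-9) − (-4)(-8) = 67
Σ = 285
Area = |Σ|/2 = 142.5.

142.5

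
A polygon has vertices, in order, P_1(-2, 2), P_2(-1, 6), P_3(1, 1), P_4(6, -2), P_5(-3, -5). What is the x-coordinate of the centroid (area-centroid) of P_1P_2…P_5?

Apply the surveyor's formula. First the cross-terms c_i = x_i·y_{i+1} − x_{i+1}·y_i:
  -10, -7, -8, -36, -16  ⇒  2A = -77, A = -38.5.
Then Σ (x_i + x_{i+1})·c_i = -54, so x̄ = -54 / (6·(-38.5)) = 18/77.

18/77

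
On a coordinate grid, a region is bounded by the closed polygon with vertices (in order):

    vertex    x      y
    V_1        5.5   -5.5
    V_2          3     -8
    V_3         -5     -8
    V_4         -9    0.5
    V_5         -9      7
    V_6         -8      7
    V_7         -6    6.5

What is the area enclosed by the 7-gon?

122.125

Apply the shoelace formula: 2A = Σ (x_i·y_{i+1} − x_{i+1}·y_i), indices taken mod 7.
V_1→V_2: (5.5)(-8) − (3)(-5.5) = -27.5
V_2→V_3: (3)(-8) − (-5)(-8) = -64
V_3→V_4: (-5)(0.5) − (-9)(-8) = -74.5
V_4→V_5: (-9)(7) − (-9)(0.5) = -58.5
V_5→V_6: (-9)(7) − (-8)(7) = -7
V_6→V_7: (-8)(6.5) − (-6)(7) = -10
V_7→V_1: (-6)(-5.5) − (5.5)(6.5) = -2.75
Σ = -244.25
Area = |Σ|/2 = 122.125.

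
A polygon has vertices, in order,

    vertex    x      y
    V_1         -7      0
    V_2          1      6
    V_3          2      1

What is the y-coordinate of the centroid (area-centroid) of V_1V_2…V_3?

7/3

Apply the shoelace (surveyor's) formula. First the cross-terms c_i = x_i·y_{i+1} − x_{i+1}·y_i:
  -42, -11, 7  ⇒  2A = -46, A = -23.
Then Σ (y_i + y_{i+1})·c_i = -322, so ȳ = -322 / (6·(-23)) = 7/3.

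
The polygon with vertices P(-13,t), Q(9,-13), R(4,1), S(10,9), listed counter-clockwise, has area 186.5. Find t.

0

Write out the shoelace sum; only the two edges meeting at P involve t:
2·Area = [(10·t − (-13)·9) + ((-13)·(-13) − 9·t)] + 87
       = 1·t + 373 = 373
⇒ t = 0.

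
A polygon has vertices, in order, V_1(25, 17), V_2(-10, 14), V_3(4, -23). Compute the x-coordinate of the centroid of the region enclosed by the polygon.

Apply the surveyor's formula. First the cross-terms c_i = x_i·y_{i+1} − x_{i+1}·y_i:
  520, 174, 643  ⇒  2A = 1337, A = 668.5.
Then Σ (x_i + x_{i+1})·c_i = 25403, so x̄ = 25403 / (6·668.5) = 19/3.

19/3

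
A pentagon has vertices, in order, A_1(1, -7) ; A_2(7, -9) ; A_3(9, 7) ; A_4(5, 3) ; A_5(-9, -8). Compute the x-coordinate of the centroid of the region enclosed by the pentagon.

Apply Gauss's area formula. First the cross-terms c_i = x_i·y_{i+1} − x_{i+1}·y_i:
  40, 130, -8, -13, 71  ⇒  2A = 220, A = 110.
Then Σ (x_i + x_{i+1})·c_i = 1772, so x̄ = 1772 / (6·110) = 443/165.

443/165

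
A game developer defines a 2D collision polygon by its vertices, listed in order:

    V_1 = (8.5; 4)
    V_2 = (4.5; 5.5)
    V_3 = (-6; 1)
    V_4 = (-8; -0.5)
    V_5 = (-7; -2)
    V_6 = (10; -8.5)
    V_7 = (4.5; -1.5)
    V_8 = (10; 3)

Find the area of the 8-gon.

Apply Gauss's area formula: 2A = Σ (x_i·y_{i+1} − x_{i+1}·y_i), indices taken mod 8.
Cross-terms: 28.75, 37.5, 11, 12.5, 79.5, 23.25, 28.5, 14.5  ⇒  Σ = 235.5
Area = |Σ|/2 = 117.75.

117.75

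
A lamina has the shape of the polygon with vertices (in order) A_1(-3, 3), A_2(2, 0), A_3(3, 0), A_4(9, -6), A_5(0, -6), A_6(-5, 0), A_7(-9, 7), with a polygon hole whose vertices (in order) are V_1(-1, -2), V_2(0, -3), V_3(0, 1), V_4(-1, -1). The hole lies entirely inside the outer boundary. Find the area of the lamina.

Outer boundary:
Σ = (-6) + (0) + (-18) + (-54) + (-30) + (-35) + (-6) = -149
Area = |Σ|/2 = 74.5.
Hole:
Cross-terms: 3, 0, 1, 1  ⇒  Σ = 5
Area = |Σ|/2 = 2.5.
Net area = 74.5 − 2.5 = 72.

72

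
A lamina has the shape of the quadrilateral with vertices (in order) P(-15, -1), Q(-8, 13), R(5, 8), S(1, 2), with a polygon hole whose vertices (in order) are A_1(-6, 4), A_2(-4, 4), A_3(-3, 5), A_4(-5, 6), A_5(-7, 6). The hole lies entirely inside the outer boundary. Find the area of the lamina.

Outer boundary:
Σ = (-203) + (-129) + (2) + (29) = -301
Area = |Σ|/2 = 150.5.
Hole:
A_1→A_2: (-6)(4) − (-4)(4) = -8
A_2→A_3: (-4)(5) − (-3)(4) = -8
A_3→A_4: (-3)(6) − (-5)(5) = 7
A_4→A_5: (-5)(6) − (-7)(6) = 12
A_5→A_1: (-7)(4) − (-6)(6) = 8
Σ = 11
Area = |Σ|/2 = 5.5.
Net area = 150.5 − 5.5 = 145.

145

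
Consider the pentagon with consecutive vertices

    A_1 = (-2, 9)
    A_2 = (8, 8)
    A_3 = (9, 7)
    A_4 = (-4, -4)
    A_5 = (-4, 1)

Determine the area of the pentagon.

83

Apply the shoelace formula: 2A = Σ (x_i·y_{i+1} − x_{i+1}·y_i), indices taken mod 5.
Σ = (-88) + (-16) + (-8) + (-20) + (-34) = -166
Area = |Σ|/2 = 83.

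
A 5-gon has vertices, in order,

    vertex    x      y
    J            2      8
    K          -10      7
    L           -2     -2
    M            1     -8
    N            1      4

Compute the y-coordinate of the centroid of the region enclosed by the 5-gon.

676/237

Apply the shoelace (surveyor's) formula. First the cross-terms c_i = x_i·y_{i+1} − x_{i+1}·y_i:
  94, 34, 18, 12, 0  ⇒  2A = 158, A = 79.
Then Σ (y_i + y_{i+1})·c_i = 1352, so ȳ = 1352 / (6·79) = 676/237.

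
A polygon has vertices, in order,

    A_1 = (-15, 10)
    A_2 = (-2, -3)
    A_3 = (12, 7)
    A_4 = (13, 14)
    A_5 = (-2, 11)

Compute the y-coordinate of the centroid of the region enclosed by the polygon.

79/12

Apply the shoelace formula. First the cross-terms c_i = x_i·y_{i+1} − x_{i+1}·y_i:
  65, 22, 77, 171, 145  ⇒  2A = 480, A = 240.
Then Σ (y_i + y_{i+1})·c_i = 9480, so ȳ = 9480 / (6·240) = 79/12.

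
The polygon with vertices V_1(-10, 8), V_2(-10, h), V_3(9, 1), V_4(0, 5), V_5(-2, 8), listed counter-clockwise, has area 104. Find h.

-1

Write out the shoelace sum; only the two edges meeting at V_2 involve h:
2·Area = [((-10)·h − (-10)·8) + ((-10)·1 − 9·h)] + 119
       = -19·h + 189 = 208
⇒ h = -1.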